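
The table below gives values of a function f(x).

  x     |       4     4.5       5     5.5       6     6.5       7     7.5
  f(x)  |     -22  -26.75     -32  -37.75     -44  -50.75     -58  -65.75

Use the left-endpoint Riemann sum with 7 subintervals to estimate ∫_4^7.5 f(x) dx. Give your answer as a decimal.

-135.625

Δx = 0.5.
Sum = 0.5·[(-22) + (-26.75) + (-32) + (-37.75) + (-44) + (-50.75) + (-58)] = -135.625.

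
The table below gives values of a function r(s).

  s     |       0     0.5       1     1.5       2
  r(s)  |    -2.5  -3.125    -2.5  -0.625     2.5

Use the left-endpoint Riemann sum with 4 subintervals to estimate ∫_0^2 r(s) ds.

-4.375

Δs = 0.5.
Sum = 0.5·[(-2.5) + (-3.125) + (-2.5) + (-0.625)] = -4.375.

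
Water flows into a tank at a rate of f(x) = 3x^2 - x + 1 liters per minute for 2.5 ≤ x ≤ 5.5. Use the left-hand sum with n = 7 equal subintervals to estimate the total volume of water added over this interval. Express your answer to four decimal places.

Δx = (5.5 − 2.5)/7 = 3/7.
Left endpoints: 2.5, 41/14, 47/14, 53/14, 59/14, 65/14, 71/14.
f(2.5) = 17.25, f(41/14) = 4665/196, f(47/14) = 6165/196, f(53/14) = 7881/196, f(59/14) = 9813/196, f(65/14) = 11961/196, f(71/14) = 14325/196.
Sum = Δx · [f(2.5) + f(41/14) + f(47/14) + ...].
Sum ≈ 127.2398.

127.2398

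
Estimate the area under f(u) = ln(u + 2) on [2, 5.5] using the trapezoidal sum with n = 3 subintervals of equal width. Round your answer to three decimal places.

6.053

Δu = (5.5 − 2)/3 = 7/6.
f(2) ≈ 1.386, f(19/6) ≈ 1.642, f(13/3) ≈ 1.846, f(5.5) ≈ 2.015.
T_3 = (Δu/2)·[f(u_0) + 2f(u_1) + 2f(u_2) + f(u_3)].
Sum ≈ 6.053.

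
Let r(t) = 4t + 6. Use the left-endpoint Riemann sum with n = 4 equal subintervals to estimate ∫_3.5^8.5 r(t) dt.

137.5

Δt = (8.5 − 3.5)/4 = 1.25.
Left endpoints: 3.5, 4.75, 6, 7.25.
r(3.5) = 20, r(4.75) = 25, r(6) = 30, r(7.25) = 35.
Sum = Δt · [r(3.5) + r(4.75) + r(6) + r(7.25)].
Sum = 137.5.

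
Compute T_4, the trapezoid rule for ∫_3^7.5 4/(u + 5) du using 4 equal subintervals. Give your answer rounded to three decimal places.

1.789

Δu = (7.5 − 3)/4 = 1.125.
f(3) = 0.5, f(4.125) = 32/73, f(5.25) = 16/41, f(6.375) = 32/91, f(7.5) = 0.32.
T_4 = (Δu/2)·[f(u_0) + 2f(u_1) + 2f(u_2) + 2f(u_3) + f(u_4)].
Sum ≈ 1.789.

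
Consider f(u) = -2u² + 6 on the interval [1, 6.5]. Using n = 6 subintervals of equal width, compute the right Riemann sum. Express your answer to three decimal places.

Δu = (6.5 − 1)/6 = 11/12.
Right endpoints: 23/12, 17/6, 3.75, 14/3, 67/12, 6.5.
f(23/12) = -97/72, f(17/6) = -181/18, f(3.75) = -22.125, f(14/3) = -338/9, f(67/12) = -4057/72, f(6.5) = -78.5.
Sum = Δu · [f(23/12) + f(17/6) + f(3.75) + ...].
Sum ≈ -188.770.

-188.770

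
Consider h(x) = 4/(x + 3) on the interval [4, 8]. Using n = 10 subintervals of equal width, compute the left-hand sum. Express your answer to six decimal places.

Δx = (8 − 4)/10 = 0.4.
Left endpoints: 4, 4.4, 4.8, 5.2, 5.6, 6, 6.4, 6.8, 7.2, 7.6.
h(4) = 4/7, h(4.4) = 20/37, h(4.8) = 20/39, h(5.2) = 20/41, h(5.6) = 20/43, h(6) = 4/9, h(6.4) = 20/47, h(6.8) = 20/49, h(7.2) = 20/51, h(7.6) = 20/53.
Sum = Δx · [h(4) + h(4.4) + h(4.8) + ...].
Sum ≈ 1.850146.

1.850146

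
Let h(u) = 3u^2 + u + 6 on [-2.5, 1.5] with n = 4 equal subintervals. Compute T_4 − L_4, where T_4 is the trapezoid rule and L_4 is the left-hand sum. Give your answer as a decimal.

-4

T_4 = 43.
L_4 = 47.
T_4 − L_4 = -4.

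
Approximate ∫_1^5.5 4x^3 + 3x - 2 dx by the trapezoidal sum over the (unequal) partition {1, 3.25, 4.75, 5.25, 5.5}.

Subinterval widths: 2.25, 1.5, 0.5, 0.25.
f(1) = 5, f(3.25) = 145.0625, f(4.75) = 440.9375, f(5.25) = 592.5625, f(5.5) = 680.
On each subinterval the trapezoid contributes (Δx_i/2)·[f(x_{i-1}) + f(x_i)].
Sum = 1025.765625.

1025.765625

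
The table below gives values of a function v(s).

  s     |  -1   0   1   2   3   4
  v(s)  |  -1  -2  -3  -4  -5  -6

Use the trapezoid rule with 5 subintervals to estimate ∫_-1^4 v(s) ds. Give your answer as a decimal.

-17.5

Δs = 1.
T_5 = (1/2)·[(-1) + 2·(-2) + 2·(-3) + 2·(-4) + 2·(-5) + (-6)] = -17.5.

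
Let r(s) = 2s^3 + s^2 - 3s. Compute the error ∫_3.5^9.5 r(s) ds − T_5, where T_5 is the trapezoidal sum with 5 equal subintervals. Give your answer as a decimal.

Exact integral: ∫_3.5^9.5 r(s) ds = 4152.
T_5 = 4209.6.
Error = 4152 − 4209.6 = -57.6.

-57.6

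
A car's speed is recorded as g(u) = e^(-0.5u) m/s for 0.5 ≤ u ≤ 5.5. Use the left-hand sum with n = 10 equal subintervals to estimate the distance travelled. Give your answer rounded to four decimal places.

1.6159

Δu = (5.5 − 0.5)/10 = 0.5.
Left endpoints: 0.5, 1, 1.5, 2, 2.5, 3, 3.5, 4, 4.5, 5.
g(0.5) ≈ 0.7788, g(1) ≈ 0.6065, g(1.5) ≈ 0.4724, g(2) ≈ 0.3679, g(2.5) ≈ 0.2865, g(3) ≈ 0.2231, g(3.5) ≈ 0.1738, g(4) ≈ 0.1353, g(4.5) ≈ 0.1054, g(5) ≈ 0.0821.
Sum = Δu · [g(0.5) + g(1) + g(1.5) + ...].
Sum ≈ 1.6159.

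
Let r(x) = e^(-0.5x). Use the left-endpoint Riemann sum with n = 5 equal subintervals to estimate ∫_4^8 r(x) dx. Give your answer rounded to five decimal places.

Δx = (8 − 4)/5 = 0.8.
Left endpoints: 4, 4.8, 5.6, 6.4, 7.2.
r(4) ≈ 0.13534, r(4.8) ≈ 0.09072, r(5.6) ≈ 0.06081, r(6.4) ≈ 0.04076, r(7.2) ≈ 0.02732.
Sum = Δx · [r(4) + r(4.8) + r(5.6) + r(6.4) + r(7.2)].
Sum ≈ 0.28396.

0.28396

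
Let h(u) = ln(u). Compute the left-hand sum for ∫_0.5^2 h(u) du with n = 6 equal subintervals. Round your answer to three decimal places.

Δu = (2 − 0.5)/6 = 0.25.
Left endpoints: 0.5, 0.75, 1, 1.25, 1.5, 1.75.
h(0.5) ≈ -0.693, h(0.75) ≈ -0.288, h(1) ≈ 0.000, h(1.25) ≈ 0.223, h(1.5) ≈ 0.405, h(1.75) ≈ 0.560.
Sum = Δu · [h(0.5) + h(0.75) + h(1) + ...].
Sum ≈ 0.052.

0.052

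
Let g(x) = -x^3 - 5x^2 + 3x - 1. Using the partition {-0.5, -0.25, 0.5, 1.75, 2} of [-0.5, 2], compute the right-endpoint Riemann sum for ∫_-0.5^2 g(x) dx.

-27.4453125

Subinterval widths: 0.25, 0.75, 1.25, 0.25.
Right endpoints: -0.25, 0.5, 1.75, 2.
g(-0.25) = -2.046875, g(0.5) = -0.875, g(1.75) = -16.421875, g(2) = -23.
Sum = Σ Δx_i · g(x_i).
Sum = -27.4453125.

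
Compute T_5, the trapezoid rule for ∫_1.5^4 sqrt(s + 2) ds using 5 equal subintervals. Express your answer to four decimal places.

5.4314

Δs = (4 − 1.5)/5 = 0.5.
f(1.5) ≈ 1.8708, f(2) ≈ 2.0000, f(2.5) ≈ 2.1213, f(3) ≈ 2.2361, f(3.5) ≈ 2.3452, f(4) ≈ 2.4495.
T_5 = (Δs/2)·[f(s_0) + 2f(s_1) + ... + 2f(s_{4}) + f(s_5)].
Sum ≈ 5.4314.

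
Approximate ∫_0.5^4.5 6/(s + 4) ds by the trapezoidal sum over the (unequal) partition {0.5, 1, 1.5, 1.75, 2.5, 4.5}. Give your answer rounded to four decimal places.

3.8393

Subinterval widths: 0.5, 0.5, 0.25, 0.75, 2.
f(0.5) = 4/3, f(1) = 1.2, f(1.5) = 12/11, f(1.75) = 24/23, f(2.5) = 12/13, f(4.5) = 12/17.
On each subinterval the trapezoid contributes (Δs_i/2)·[f(s_{i-1}) + f(s_i)].
Sum ≈ 3.8393.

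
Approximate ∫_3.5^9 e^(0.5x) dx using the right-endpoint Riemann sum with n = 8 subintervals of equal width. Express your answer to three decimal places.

199.147

Δx = (9 − 3.5)/8 = 0.6875.
Right endpoints: 4.1875, 4.875, 5.5625, 6.25, 6.9375, 7.625, 8.3125, 9.
f(4.1875) ≈ 8.115, f(4.875) ≈ 11.444, f(5.5625) ≈ 16.139, f(6.25) ≈ 22.760, f(6.9375) ≈ 32.097, f(7.625) ≈ 45.263, f(8.3125) ≈ 63.832, f(9) ≈ 90.017.
Sum = Δx · [f(4.1875) + f(4.875) + f(5.5625) + ...].
Sum ≈ 199.147.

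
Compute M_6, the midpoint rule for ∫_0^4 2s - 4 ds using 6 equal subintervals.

Δs = (4 − 0)/6 = 2/3.
Midpoints: 1/3, 1, 5/3, 7/3, 3, 11/3.
f(1/3) = -10/3, f(1) = -2, f(5/3) = -2/3, f(7/3) = 2/3, f(3) = 2, f(11/3) = 10/3.
Sum = Δs · [f(1/3) + f(1) + f(5/3) + ...].
Sum = 0.

0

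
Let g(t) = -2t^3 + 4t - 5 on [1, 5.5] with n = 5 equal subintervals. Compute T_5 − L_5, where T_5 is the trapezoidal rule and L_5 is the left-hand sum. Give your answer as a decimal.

-140.7375

T_5 = -432.8775.
L_5 = -292.14.
T_5 − L_5 = -140.7375.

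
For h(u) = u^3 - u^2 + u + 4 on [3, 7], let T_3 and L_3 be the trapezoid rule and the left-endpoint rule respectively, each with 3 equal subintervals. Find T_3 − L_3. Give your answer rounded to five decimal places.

T_3 ≈ 527.2592593.
L_3 ≈ 340.5925926.
T_3 − L_3 ≈ 186.66667.

186.66667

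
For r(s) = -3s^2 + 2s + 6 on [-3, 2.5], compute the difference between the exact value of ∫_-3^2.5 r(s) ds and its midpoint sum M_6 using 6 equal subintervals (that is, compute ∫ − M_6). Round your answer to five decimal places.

Exact integral: ∫_-3^2.5 r(s) ds = -12.375.
M_6 ≈ -11.2196181.
Error ≈ -12.375 − (-11.2196181) ≈ -1.15538.

-1.15538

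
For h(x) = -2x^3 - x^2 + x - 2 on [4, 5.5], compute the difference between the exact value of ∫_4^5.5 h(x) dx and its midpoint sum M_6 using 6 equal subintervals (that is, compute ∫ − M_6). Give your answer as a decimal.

-0.23046875

Exact integral: ∫_4^5.5 h(x) dx = -359.53125.
M_6 = -359.30078125.
Error = -359.53125 − (-359.30078125) = -0.23046875.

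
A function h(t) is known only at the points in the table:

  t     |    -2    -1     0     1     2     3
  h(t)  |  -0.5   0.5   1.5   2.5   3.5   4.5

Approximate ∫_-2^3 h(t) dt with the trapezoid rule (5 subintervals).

10

Δt = 1.
T_5 = (1/2)·[(-0.5) + 2·0.5 + 2·1.5 + 2·2.5 + 2·3.5 + 4.5] = 10.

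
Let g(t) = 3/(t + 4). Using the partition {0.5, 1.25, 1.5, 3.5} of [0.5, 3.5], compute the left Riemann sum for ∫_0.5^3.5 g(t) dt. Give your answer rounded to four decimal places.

1.7338

Subinterval widths: 0.75, 0.25, 2.
Left endpoints: 0.5, 1.25, 1.5.
g(0.5) = 2/3, g(1.25) = 4/7, g(1.5) = 6/11.
Sum = Σ Δt_i · g(t_i).
Sum ≈ 1.7338.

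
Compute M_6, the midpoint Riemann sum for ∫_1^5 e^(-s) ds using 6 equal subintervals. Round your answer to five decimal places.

0.35454

Δs = (5 − 1)/6 = 2/3.
Midpoints: 4/3, 2, 8/3, 10/3, 4, 14/3.
f(4/3) ≈ 0.26360, f(2) ≈ 0.13534, f(8/3) ≈ 0.06948, f(10/3) ≈ 0.03567, f(4) ≈ 0.01832, f(14/3) ≈ 0.00940.
Sum = Δs · [f(4/3) + f(2) + f(8/3) + ...].
Sum ≈ 0.35454.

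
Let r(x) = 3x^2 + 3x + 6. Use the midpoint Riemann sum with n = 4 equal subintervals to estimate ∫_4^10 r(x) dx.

Δx = (10 − 4)/4 = 1.5.
Midpoints: 4.75, 6.25, 7.75, 9.25.
r(4.75) = 87.9375, r(6.25) = 141.9375, r(7.75) = 209.4375, r(9.25) = 290.4375.
Sum = Δx · [r(4.75) + r(6.25) + r(7.75) + r(9.25)].
Sum = 1094.625.

1094.625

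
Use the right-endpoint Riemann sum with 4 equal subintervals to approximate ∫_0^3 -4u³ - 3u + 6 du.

-125.4375

Δu = (3 − 0)/4 = 0.75.
Right endpoints: 0.75, 1.5, 2.25, 3.
f(0.75) = 2.0625, f(1.5) = -12, f(2.25) = -46.3125, f(3) = -111.
Sum = Δu · [f(0.75) + f(1.5) + f(2.25) + f(3)].
Sum = -125.4375.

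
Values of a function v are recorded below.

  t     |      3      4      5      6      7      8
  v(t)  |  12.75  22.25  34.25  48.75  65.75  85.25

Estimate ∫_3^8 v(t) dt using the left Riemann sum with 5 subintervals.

183.75

Δt = 1.
Sum = 1·[12.75 + 22.25 + 34.25 + 48.75 + 65.75] = 183.75.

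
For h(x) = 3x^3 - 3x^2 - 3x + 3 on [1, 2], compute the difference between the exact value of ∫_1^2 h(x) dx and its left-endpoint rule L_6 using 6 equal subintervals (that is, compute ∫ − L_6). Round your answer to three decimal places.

0.701

Exact integral: ∫_1^2 h(x) dx = 2.75.
L_6 ≈ 2.04861.
Error ≈ 2.75 − 2.04861 ≈ 0.701.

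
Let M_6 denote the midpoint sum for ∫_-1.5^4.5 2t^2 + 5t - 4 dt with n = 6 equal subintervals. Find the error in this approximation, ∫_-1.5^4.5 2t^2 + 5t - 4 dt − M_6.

1

Exact integral: ∫_-1.5^4.5 f(t) dt = 84.
M_6 = 83.
Error = 84 − 83 = 1.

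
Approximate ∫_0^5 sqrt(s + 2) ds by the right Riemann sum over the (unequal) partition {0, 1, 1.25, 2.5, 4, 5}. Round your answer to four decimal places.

Subinterval widths: 1, 0.25, 1.25, 1.5, 1.
Right endpoints: 1, 1.25, 2.5, 4, 5.
f(1) ≈ 1.7321, f(1.25) ≈ 1.8028, f(2.5) ≈ 2.1213, f(4) ≈ 2.4495, f(5) ≈ 2.6458.
Sum = Σ Δs_i · f(s_i).
Sum ≈ 11.1544.

11.1544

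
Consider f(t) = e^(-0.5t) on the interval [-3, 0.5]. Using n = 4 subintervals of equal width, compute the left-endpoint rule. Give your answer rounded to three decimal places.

9.144

Δt = (0.5 − (-3))/4 = 0.875.
Left endpoints: -3, -2.125, -1.25, -0.375.
f(-3) ≈ 4.482, f(-2.125) ≈ 2.894, f(-1.25) ≈ 1.868, f(-0.375) ≈ 1.206.
Sum = Δt · [f(-3) + f(-2.125) + f(-1.25) + f(-0.375)].
Sum ≈ 9.144.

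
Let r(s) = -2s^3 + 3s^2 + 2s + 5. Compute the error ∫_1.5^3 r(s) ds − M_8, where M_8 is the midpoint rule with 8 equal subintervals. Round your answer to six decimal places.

Exact integral: ∫_1.5^3 r(s) ds = -0.09375.
M_8 ≈ -0.04760742.
Error ≈ -0.09375 − (-0.04760742) ≈ -0.046143.

-0.046143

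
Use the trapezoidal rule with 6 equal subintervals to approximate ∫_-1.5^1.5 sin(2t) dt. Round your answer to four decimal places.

Δt = (1.5 − (-1.5))/6 = 0.5.
f(-1.5) ≈ -0.1411, f(-1) ≈ -0.9093, f(-0.5) ≈ -0.8415, f(0) ≈ 0.0000, f(0.5) ≈ 0.8415, f(1) ≈ 0.9093, f(1.5) ≈ 0.1411.
T_6 = (Δt/2)·[f(t_0) + 2f(t_1) + ... + 2f(t_{5}) + f(t_6)].
Sum ≈ 0.0000.

0.0000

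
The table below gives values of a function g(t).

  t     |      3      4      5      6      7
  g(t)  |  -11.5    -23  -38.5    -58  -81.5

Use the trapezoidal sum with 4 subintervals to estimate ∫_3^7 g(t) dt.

Δt = 1.
T_4 = (1/2)·[(-11.5) + 2·(-23) + 2·(-38.5) + 2·(-58) + (-81.5)] = -166.

-166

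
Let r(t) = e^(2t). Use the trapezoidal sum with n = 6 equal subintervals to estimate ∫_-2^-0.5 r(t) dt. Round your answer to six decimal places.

Δt = (-0.5 − (-2))/6 = 0.25.
r(-2) ≈ 0.018316, r(-1.75) ≈ 0.030197, r(-1.5) ≈ 0.049787, r(-1.25) ≈ 0.082085, r(-1) ≈ 0.135335, r(-0.75) ≈ 0.223130, r(-0.5) ≈ 0.367879.
T_6 = (Δt/2)·[r(t_0) + 2r(t_1) + ... + 2r(t_{5}) + r(t_6)].
Sum ≈ 0.178408.

0.178408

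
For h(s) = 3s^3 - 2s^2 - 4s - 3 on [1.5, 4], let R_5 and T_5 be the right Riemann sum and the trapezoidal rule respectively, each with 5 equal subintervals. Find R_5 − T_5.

36.09375

R_5 = 151.25.
T_5 = 115.15625.
R_5 − T_5 = 36.09375.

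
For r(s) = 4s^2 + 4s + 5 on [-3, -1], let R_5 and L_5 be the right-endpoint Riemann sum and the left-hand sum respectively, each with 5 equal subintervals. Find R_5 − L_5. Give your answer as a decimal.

-9.6

R_5 = 24.08.
L_5 = 33.68.
R_5 − L_5 = -9.6.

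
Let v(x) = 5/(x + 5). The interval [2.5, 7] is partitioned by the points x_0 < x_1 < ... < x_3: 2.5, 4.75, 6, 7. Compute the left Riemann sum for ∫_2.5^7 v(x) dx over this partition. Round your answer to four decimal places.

Subinterval widths: 2.25, 1.25, 1.
Left endpoints: 2.5, 4.75, 6.
v(2.5) = 2/3, v(4.75) = 20/39, v(6) = 5/11.
Sum = Σ Δx_i · v(x_i).
Sum ≈ 2.5956.

2.5956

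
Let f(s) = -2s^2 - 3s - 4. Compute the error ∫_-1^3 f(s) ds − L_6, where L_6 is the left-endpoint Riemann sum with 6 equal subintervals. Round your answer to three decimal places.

Exact integral: ∫_-1^3 f(s) ds ≈ -46.66667.
L_6 ≈ -37.92593.
Error ≈ -46.66667 − (-37.92593) ≈ -8.741.

-8.741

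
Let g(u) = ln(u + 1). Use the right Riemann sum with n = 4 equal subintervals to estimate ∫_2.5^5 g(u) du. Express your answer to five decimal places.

Δu = (5 − 2.5)/4 = 0.625.
Right endpoints: 3.125, 3.75, 4.375, 5.
g(3.125) ≈ 1.41707, g(3.75) ≈ 1.55814, g(4.375) ≈ 1.68176, g(5) ≈ 1.79176.
Sum = Δu · [g(3.125) + g(3.75) + g(4.375) + g(5)].
Sum ≈ 4.03046.

4.03046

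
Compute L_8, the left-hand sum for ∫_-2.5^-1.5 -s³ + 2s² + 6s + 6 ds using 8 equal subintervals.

Δs = (-1.5 − (-2.5))/8 = 0.125.
Left endpoints: -2.5, -2.375, -2.25, -2.125, -2, -1.875, -1.75, -1.625.
f(-2.5) = 19.125, f(-2.375) = 8411/512, f(-2.25) = 14.015625, f(-2.125) = 6081/512, f(-2) = 10, f(-1.875) = 4287/512, f(-1.75) = 6.984375, f(-1.625) = 2981/512.
Sum = Δs · [f(-2.5) + f(-2.375) + f(-2.25) + ...].
Sum = 11.578125.

11.578125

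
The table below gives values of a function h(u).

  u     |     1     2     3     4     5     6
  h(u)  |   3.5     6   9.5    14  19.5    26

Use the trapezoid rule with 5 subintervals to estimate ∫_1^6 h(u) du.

63.75

Δu = 1.
T_5 = (1/2)·[3.5 + 2·6 + 2·9.5 + 2·14 + 2·19.5 + 26] = 63.75.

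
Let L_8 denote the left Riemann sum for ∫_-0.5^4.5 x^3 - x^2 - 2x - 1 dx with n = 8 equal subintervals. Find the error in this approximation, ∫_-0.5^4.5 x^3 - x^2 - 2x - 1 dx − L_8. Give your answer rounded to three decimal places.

17.513

Exact integral: ∫_-0.5^4.5 f(x) dx ≈ 47.08333.
L_8 = 29.5703125.
Error ≈ 47.08333 − 29.5703125 ≈ 17.513.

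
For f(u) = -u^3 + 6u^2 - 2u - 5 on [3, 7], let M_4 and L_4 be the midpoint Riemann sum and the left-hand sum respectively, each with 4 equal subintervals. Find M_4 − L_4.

M_4 = -5.
L_4 = 28.
M_4 − L_4 = -33.

-33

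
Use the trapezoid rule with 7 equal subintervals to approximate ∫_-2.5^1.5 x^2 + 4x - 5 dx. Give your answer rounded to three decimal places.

Δx = (1.5 − (-2.5))/7 = 4/7.
f(-2.5) = -8.75, f(-27/14) = -1763/196, f(-19/14) = -1683/196, f(-11/14) = -1475/196, f(-3/14) = -1139/196, f(5/14) = -675/196, f(13/14) = -83/196, f(1.5) = 3.25.
T_7 = (Δx/2)·[f(x_0) + 2f(x_1) + ... + 2f(x_{6}) + f(x_7)].
Sum ≈ -21.449.

-21.449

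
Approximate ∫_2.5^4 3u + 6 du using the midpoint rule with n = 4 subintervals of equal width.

Δu = (4 − 2.5)/4 = 0.375.
Midpoints: 2.6875, 3.0625, 3.4375, 3.8125.
f(2.6875) = 14.0625, f(3.0625) = 15.1875, f(3.4375) = 16.3125, f(3.8125) = 17.4375.
Sum = Δu · [f(2.6875) + f(3.0625) + f(3.4375) + f(3.8125)].
Sum = 23.625.

23.625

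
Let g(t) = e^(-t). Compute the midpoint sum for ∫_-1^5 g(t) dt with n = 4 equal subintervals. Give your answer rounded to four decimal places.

2.4731

Δt = (5 − (-1))/4 = 1.5.
Midpoints: -0.25, 1.25, 2.75, 4.25.
g(-0.25) ≈ 1.2840, g(1.25) ≈ 0.2865, g(2.75) ≈ 0.0639, g(4.25) ≈ 0.0143.
Sum = Δt · [g(-0.25) + g(1.25) + g(2.75) + g(4.25)].
Sum ≈ 2.4731.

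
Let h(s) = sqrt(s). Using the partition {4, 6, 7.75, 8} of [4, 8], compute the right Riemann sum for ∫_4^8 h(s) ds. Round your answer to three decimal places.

10.478

Subinterval widths: 2, 1.75, 0.25.
Right endpoints: 6, 7.75, 8.
h(6) ≈ 2.449, h(7.75) ≈ 2.784, h(8) ≈ 2.828.
Sum = Σ Δs_i · h(s_i).
Sum ≈ 10.478.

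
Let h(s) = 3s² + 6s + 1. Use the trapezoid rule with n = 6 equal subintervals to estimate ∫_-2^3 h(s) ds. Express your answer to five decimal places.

56.73611

Δs = (3 − (-2))/6 = 5/6.
h(-2) = 1, h(-7/6) = -23/12, h(-1/3) = -2/3, h(0.5) = 4.75, h(4/3) = 43/3, h(13/6) = 337/12, h(3) = 46.
T_6 = (Δs/2)·[h(s_0) + 2h(s_1) + ... + 2h(s_{5}) + h(s_6)].
Sum ≈ 56.73611.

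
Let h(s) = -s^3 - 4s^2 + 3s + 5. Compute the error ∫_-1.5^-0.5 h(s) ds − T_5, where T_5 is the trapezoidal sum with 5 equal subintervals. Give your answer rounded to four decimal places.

Exact integral: ∫_-1.5^-0.5 h(s) ds ≈ -1.083333.
T_5 = -1.09.
Error ≈ -1.083333 − (-1.09) ≈ 0.0067.

0.0067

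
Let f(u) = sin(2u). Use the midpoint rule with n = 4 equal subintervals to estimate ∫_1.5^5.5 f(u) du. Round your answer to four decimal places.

-0.5909

Δu = (5.5 − 1.5)/4 = 1.
Midpoints: 2, 3, 4, 5.
f(2) ≈ -0.7568, f(3) ≈ -0.2794, f(4) ≈ 0.9894, f(5) ≈ -0.5440.
Sum = Δu · [f(2) + f(3) + f(4) + f(5)].
Sum ≈ -0.5909.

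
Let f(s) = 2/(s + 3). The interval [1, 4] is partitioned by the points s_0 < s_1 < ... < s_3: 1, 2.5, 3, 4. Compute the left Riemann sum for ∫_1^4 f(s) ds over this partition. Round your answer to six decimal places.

1.265152

Subinterval widths: 1.5, 0.5, 1.
Left endpoints: 1, 2.5, 3.
f(1) = 0.5, f(2.5) = 4/11, f(3) = 1/3.
Sum = Σ Δs_i · f(s_i).
Sum ≈ 1.265152.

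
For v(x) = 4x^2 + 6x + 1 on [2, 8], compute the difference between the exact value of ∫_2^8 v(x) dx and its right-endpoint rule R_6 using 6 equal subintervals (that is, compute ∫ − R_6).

-142

Exact integral: ∫_2^8 v(x) dx = 858.
R_6 = 1000.
Error = 858 − 1000 = -142.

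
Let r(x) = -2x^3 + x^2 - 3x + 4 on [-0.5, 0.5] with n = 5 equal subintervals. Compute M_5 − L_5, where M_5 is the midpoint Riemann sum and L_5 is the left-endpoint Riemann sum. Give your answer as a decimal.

-0.36

M_5 = 4.08.
L_5 = 4.44.
M_5 − L_5 = -0.36.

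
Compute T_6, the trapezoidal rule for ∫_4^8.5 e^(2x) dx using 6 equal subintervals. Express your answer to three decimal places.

Δx = (8.5 − 4)/6 = 0.75.
f(4) ≈ 2980.958, f(4.75) ≈ 13359.727, f(5.5) ≈ 59874.142, f(6.25) ≈ 268337.287, f(7) ≈ 1202604.284, f(7.75) ≈ 5389698.476, f(8.5) ≈ 24154952.754.
T_6 = (Δx/2)·[f(x_0) + 2f(x_1) + ... + 2f(x_{5}) + f(x_6)].
Sum ≈ 14259630.578.

14259630.578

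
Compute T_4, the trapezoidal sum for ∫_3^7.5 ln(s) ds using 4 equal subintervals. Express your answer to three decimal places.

Δs = (7.5 − 3)/4 = 1.125.
f(3) ≈ 1.099, f(4.125) ≈ 1.417, f(5.25) ≈ 1.658, f(6.375) ≈ 1.852, f(7.5) ≈ 2.015.
T_4 = (Δs/2)·[f(s_0) + 2f(s_1) + 2f(s_2) + 2f(s_3) + f(s_4)].
Sum ≈ 7.295.

7.295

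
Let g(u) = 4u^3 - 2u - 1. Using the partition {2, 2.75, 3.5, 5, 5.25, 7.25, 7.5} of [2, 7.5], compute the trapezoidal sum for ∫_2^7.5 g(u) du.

Subinterval widths: 0.75, 0.75, 1.5, 0.25, 2, 0.25.
g(2) = 27, g(2.75) = 76.6875, g(3.5) = 163.5, g(5) = 489, g(5.25) = 567.3125, g(7.25) = 1508.8125, g(7.5) = 1671.5.
On each subinterval the trapezoid contributes (Δu_i/2)·[g(u_{i-1}) + g(u_i)].
Sum = 3224.03125.

3224.03125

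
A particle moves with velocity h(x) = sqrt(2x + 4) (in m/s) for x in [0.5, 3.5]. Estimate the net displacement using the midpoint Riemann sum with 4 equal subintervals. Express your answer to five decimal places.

8.43758

Δx = (3.5 − 0.5)/4 = 0.75.
Midpoints: 0.875, 1.625, 2.375, 3.125.
h(0.875) ≈ 2.39792, h(1.625) ≈ 2.69258, h(2.375) ≈ 2.95804, h(3.125) ≈ 3.20156.
Sum = Δx · [h(0.875) + h(1.625) + h(2.375) + h(3.125)].
Sum ≈ 8.43758.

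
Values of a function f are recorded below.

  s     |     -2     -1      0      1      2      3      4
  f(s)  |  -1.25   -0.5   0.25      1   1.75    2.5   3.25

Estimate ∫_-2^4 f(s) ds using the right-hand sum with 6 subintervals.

8.25

Δs = 1.
Sum = 1·[(-0.5) + 0.25 + 1 + 1.75 + 2.5 + 3.25] = 8.25.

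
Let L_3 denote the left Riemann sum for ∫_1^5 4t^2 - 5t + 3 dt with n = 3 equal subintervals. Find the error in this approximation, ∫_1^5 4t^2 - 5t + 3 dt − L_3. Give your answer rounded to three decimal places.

Exact integral: ∫_1^5 f(t) dt ≈ 117.33333.
L_3 ≈ 71.40741.
Error ≈ 117.33333 − 71.40741 ≈ 45.926.

45.926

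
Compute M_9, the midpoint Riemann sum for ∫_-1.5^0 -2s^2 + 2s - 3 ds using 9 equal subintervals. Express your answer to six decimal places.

-8.993056

Δs = (0 − (-1.5))/9 = 1/6.
Midpoints: -17/12, -1.25, -13/12, -11/12, -0.75, -7/12, -5/12, -0.25, -1/12.
f(-17/12) = -709/72, f(-1.25) = -8.625, f(-13/12) = -541/72, f(-11/12) = -469/72, f(-0.75) = -5.625, f(-7/12) = -349/72, f(-5/12) = -301/72, f(-0.25) = -3.625, f(-1/12) = -229/72.
Sum = Δs · [f(-17/12) + f(-1.25) + f(-13/12) + ...].
Sum ≈ -8.993056.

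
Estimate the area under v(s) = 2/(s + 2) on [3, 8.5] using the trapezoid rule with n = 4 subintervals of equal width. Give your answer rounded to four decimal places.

Δs = (8.5 − 3)/4 = 1.375.
v(3) = 0.4, v(4.375) = 16/51, v(5.75) = 8/31, v(7.125) = 16/73, v(8.5) = 4/21.
T_4 = (Δs/2)·[v(s_0) + 2v(s_1) + 2v(s_2) + 2v(s_3) + v(s_4)].
Sum ≈ 1.4935.

1.4935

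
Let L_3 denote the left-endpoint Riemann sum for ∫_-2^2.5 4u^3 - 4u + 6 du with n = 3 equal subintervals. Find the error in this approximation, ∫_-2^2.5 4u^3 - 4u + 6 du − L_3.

52.3125

Exact integral: ∫_-2^2.5 f(u) du = 45.5625.
L_3 = -6.75.
Error = 45.5625 − (-6.75) = 52.3125.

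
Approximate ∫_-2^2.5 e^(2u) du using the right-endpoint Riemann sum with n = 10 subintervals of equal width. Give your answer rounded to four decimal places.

112.5283

Δu = (2.5 − (-2))/10 = 0.45.
Right endpoints: -1.55, -1.1, -0.65, -0.2, 0.25, 0.7, 1.15, 1.6, 2.05, 2.5.
f(-1.55) ≈ 0.0450, f(-1.1) ≈ 0.1108, f(-0.65) ≈ 0.2725, f(-0.2) ≈ 0.6703, f(0.25) ≈ 1.6487, f(0.7) ≈ 4.0552, f(1.15) ≈ 9.9742, f(1.6) ≈ 24.5325, f(2.05) ≈ 60.3403, f(2.5) ≈ 148.4132.
Sum = Δu · [f(-1.55) + f(-1.1) + f(-0.65) + ...].
Sum ≈ 112.5283.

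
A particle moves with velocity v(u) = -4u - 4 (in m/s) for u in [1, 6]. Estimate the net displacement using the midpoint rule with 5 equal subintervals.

-90

Δu = (6 − 1)/5 = 1.
Midpoints: 1.5, 2.5, 3.5, 4.5, 5.5.
v(1.5) = -10, v(2.5) = -14, v(3.5) = -18, v(4.5) = -22, v(5.5) = -26.
Sum = Δu · [v(1.5) + v(2.5) + v(3.5) + v(4.5) + v(5.5)].
Sum = -90.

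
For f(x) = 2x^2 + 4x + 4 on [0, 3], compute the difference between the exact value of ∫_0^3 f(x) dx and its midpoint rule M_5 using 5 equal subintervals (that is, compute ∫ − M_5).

Exact integral: ∫_0^3 f(x) dx = 48.
M_5 = 47.82.
Error = 48 − 47.82 = 0.18.

0.18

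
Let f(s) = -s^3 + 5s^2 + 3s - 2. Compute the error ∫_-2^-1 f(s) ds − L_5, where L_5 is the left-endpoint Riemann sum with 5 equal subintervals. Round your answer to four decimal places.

Exact integral: ∫_-2^-1 f(s) ds ≈ 8.916667.
L_5 = 10.88.
Error ≈ 8.916667 − 10.88 ≈ -1.9633.

-1.9633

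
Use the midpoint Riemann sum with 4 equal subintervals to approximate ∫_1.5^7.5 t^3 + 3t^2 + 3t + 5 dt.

1300.6875

Δt = (7.5 − 1.5)/4 = 1.5.
Midpoints: 2.25, 3.75, 5.25, 6.75.
f(2.25) = 38.328125, f(3.75) = 111.171875, f(5.25) = 248.140625, f(6.75) = 469.484375.
Sum = Δt · [f(2.25) + f(3.75) + f(5.25) + f(6.75)].
Sum = 1300.6875.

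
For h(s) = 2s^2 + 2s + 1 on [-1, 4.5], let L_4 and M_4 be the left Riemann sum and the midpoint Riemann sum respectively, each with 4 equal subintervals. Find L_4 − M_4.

-28.83203125

L_4 = 55.6015625.
M_4 = 84.43359375.
L_4 − M_4 = -28.83203125.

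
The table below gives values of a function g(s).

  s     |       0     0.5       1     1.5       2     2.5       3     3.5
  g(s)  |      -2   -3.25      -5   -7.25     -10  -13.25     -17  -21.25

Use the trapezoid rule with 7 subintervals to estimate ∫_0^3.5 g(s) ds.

-33.6875

Δs = 0.5.
T_7 = (0.5/2)·[(-2) + 2·(-3.25) + 2·(-5) + 2·(-7.25) + 2·(-10) + 2·(-13.25) + 2·(-17) + (-21.25)] = -33.6875.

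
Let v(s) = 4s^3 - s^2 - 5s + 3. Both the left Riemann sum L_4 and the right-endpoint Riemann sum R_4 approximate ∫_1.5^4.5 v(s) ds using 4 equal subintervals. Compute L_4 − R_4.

-238.5

L_4 = 230.34375.
R_4 = 468.84375.
L_4 − R_4 = -238.5.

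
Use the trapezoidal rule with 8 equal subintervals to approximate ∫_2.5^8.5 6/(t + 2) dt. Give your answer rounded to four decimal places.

5.0951

Δt = (8.5 − 2.5)/8 = 0.75.
f(2.5) = 4/3, f(3.25) = 8/7, f(4) = 1, f(4.75) = 8/9, f(5.5) = 0.8, f(6.25) = 8/11, f(7) = 2/3, f(7.75) = 8/13, f(8.5) = 4/7.
T_8 = (Δt/2)·[f(t_0) + 2f(t_1) + ... + 2f(t_{7}) + f(t_8)].
Sum ≈ 5.0951.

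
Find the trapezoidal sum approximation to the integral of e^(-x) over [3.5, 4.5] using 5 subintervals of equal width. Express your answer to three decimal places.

0.019

Δx = (4.5 − 3.5)/5 = 0.2.
f(3.5) ≈ 0.030, f(3.7) ≈ 0.025, f(3.9) ≈ 0.020, f(4.1) ≈ 0.017, f(4.3) ≈ 0.014, f(4.5) ≈ 0.011.
T_5 = (Δx/2)·[f(x_0) + 2f(x_1) + ... + 2f(x_{4}) + f(x_5)].
Sum ≈ 0.019.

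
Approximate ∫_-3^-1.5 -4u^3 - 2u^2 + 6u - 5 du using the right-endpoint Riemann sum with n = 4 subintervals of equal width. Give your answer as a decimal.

Δu = (-1.5 − (-3))/4 = 0.375.
Right endpoints: -2.625, -2.25, -1.875, -1.5.
f(-2.625) = 37.8203125, f(-2.25) = 16.9375, f(-1.875) = 3.0859375, f(-1.5) = -5.
Sum = Δu · [f(-2.625) + f(-2.25) + f(-1.875) + f(-1.5)].
Sum = 19.81640625.

19.81640625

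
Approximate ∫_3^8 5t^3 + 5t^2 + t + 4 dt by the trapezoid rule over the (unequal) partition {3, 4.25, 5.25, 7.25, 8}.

6046.6796875

Subinterval widths: 1.25, 1, 2, 0.75.
f(3) = 187, f(4.25) = 482.390625, f(5.25) = 870.578125, f(7.25) = 2179.453125, f(8) = 2892.
On each subinterval the trapezoid contributes (Δt_i/2)·[f(t_{i-1}) + f(t_i)].
Sum = 6046.6796875.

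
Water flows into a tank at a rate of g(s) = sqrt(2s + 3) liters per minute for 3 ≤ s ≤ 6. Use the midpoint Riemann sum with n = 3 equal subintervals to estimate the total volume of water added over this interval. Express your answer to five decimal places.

10.36804

Δs = (6 − 3)/3 = 1.
Midpoints: 3.5, 4.5, 5.5.
g(3.5) ≈ 3.16228, g(4.5) ≈ 3.46410, g(5.5) ≈ 3.74166.
Sum = Δs · [g(3.5) + g(4.5) + g(5.5)].
Sum ≈ 10.36804.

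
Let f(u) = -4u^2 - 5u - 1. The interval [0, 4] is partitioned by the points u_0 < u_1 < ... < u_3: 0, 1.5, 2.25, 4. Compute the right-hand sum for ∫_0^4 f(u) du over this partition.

-199.375

Subinterval widths: 1.5, 0.75, 1.75.
Right endpoints: 1.5, 2.25, 4.
f(1.5) = -17.5, f(2.25) = -32.5, f(4) = -85.
Sum = Σ Δu_i · f(u_i).
Sum = -199.375.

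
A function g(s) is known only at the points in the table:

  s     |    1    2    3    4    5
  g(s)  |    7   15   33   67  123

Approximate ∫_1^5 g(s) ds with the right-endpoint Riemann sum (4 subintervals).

Δs = 1.
Sum = 1·[15 + 33 + 67 + 123] = 238.

238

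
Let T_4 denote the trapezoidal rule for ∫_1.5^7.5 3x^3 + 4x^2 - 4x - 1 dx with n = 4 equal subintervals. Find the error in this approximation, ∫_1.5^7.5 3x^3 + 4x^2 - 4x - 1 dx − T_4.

Exact integral: ∫_1.5^7.5 f(x) dx = 2813.25.
T_4 = 2913.375.
Error = 2813.25 − 2913.375 = -100.125.

-100.125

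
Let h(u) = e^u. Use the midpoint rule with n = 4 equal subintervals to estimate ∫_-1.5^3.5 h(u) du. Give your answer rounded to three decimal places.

30.845

Δu = (3.5 − (-1.5))/4 = 1.25.
Midpoints: -0.875, 0.375, 1.625, 2.875.
h(-0.875) ≈ 0.417, h(0.375) ≈ 1.455, h(1.625) ≈ 5.078, h(2.875) ≈ 17.725.
Sum = Δu · [h(-0.875) + h(0.375) + h(1.625) + h(2.875)].
Sum ≈ 30.845.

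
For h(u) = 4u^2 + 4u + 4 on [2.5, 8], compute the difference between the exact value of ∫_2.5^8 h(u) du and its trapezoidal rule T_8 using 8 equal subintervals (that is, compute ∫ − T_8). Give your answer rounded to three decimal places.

Exact integral: ∫_2.5^8 h(u) du ≈ 799.33333.
T_8 = 801.06640625.
Error ≈ 799.33333 − 801.06640625 ≈ -1.733.

-1.733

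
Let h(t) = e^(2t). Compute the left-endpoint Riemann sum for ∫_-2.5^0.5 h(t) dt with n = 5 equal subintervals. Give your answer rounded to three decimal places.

0.701

Δt = (0.5 − (-2.5))/5 = 0.6.
Left endpoints: -2.5, -1.9, -1.3, -0.7, -0.1.
h(-2.5) ≈ 0.007, h(-1.9) ≈ 0.022, h(-1.3) ≈ 0.074, h(-0.7) ≈ 0.247, h(-0.1) ≈ 0.819.
Sum = Δt · [h(-2.5) + h(-1.9) + h(-1.3) + h(-0.7) + h(-0.1)].
Sum ≈ 0.701.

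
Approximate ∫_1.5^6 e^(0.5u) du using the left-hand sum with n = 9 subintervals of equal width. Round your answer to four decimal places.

31.6319

Δu = (6 − 1.5)/9 = 0.5.
Left endpoints: 1.5, 2, 2.5, 3, 3.5, 4, 4.5, 5, 5.5.
f(1.5) ≈ 2.1170, f(2) ≈ 2.7183, f(2.5) ≈ 3.4903, f(3) ≈ 4.4817, f(3.5) ≈ 5.7546, f(4) ≈ 7.3891, f(4.5) ≈ 9.4877, f(5) ≈ 12.1825, f(5.5) ≈ 15.6426.
Sum = Δu · [f(1.5) + f(2) + f(2.5) + ...].
Sum ≈ 31.6319.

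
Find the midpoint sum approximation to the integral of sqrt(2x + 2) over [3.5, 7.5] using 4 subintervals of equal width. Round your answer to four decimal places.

14.3680

Δx = (7.5 − 3.5)/4 = 1.
Midpoints: 4, 5, 6, 7.
f(4) ≈ 3.1623, f(5) ≈ 3.4641, f(6) ≈ 3.7417, f(7) ≈ 4.0000.
Sum = Δx · [f(4) + f(5) + f(6) + f(7)].
Sum ≈ 14.3680.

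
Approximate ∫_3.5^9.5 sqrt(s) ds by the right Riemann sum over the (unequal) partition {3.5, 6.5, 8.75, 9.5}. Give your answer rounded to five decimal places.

16.61577

Subinterval widths: 3, 2.25, 0.75.
Right endpoints: 6.5, 8.75, 9.5.
f(6.5) ≈ 2.54951, f(8.75) ≈ 2.95804, f(9.5) ≈ 3.08221.
Sum = Σ Δs_i · f(s_i).
Sum ≈ 16.61577.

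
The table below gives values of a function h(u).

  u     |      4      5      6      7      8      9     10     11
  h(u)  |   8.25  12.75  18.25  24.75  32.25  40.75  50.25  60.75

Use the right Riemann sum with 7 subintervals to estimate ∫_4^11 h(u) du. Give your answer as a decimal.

239.75

Δu = 1.
Sum = 1·[12.75 + 18.25 + 24.75 + 32.25 + 40.75 + 50.25 + 60.75] = 239.75.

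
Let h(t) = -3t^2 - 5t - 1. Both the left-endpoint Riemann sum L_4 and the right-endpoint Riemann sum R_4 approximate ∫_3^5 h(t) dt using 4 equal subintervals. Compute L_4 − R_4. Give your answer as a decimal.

29

L_4 = -125.75.
R_4 = -154.75.
L_4 − R_4 = 29.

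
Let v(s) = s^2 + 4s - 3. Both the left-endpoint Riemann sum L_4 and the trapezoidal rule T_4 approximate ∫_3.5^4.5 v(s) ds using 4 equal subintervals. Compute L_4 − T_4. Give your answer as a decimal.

L_4 = 27.59375.
T_4 = 29.09375.
L_4 − T_4 = -1.5.

-1.5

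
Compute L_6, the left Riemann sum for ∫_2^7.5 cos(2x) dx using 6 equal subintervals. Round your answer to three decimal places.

0.543

Δx = (7.5 − 2)/6 = 11/12.
Left endpoints: 2, 35/12, 23/6, 4.75, 17/3, 79/12.
f(2) ≈ -0.654, f(35/12) ≈ 0.901, f(23/6) ≈ 0.186, f(4.75) ≈ -0.997, f(17/3) ≈ 0.331, f(79/12) ≈ 0.825.
Sum = Δx · [f(2) + f(35/12) + f(23/6) + ...].
Sum ≈ 0.543.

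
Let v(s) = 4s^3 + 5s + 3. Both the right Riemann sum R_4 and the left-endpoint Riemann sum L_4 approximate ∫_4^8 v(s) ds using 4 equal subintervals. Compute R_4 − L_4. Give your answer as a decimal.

1812

R_4 = 4926.
L_4 = 3114.
R_4 − L_4 = 1812.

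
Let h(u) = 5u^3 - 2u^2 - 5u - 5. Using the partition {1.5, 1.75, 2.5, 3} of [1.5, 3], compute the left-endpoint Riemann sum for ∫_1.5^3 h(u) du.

29.22265625

Subinterval widths: 0.25, 0.75, 0.5.
Left endpoints: 1.5, 1.75, 2.5.
h(1.5) = -0.125, h(1.75) = 6.921875, h(2.5) = 48.125.
Sum = Σ Δu_i · h(u_i).
Sum = 29.22265625.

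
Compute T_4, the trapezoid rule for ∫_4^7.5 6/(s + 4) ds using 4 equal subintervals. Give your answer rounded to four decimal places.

Δs = (7.5 − 4)/4 = 0.875.
f(4) = 0.75, f(4.875) = 48/71, f(5.75) = 8/13, f(6.625) = 48/85, f(7.5) = 12/23.
T_4 = (Δs/2)·[f(s_0) + 2f(s_1) + 2f(s_2) + 2f(s_3) + f(s_4)].
Sum ≈ 2.1805.

2.1805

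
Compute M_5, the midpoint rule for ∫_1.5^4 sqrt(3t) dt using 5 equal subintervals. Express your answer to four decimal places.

Δt = (4 − 1.5)/5 = 0.5.
Midpoints: 1.75, 2.25, 2.75, 3.25, 3.75.
f(1.75) ≈ 2.2913, f(2.25) ≈ 2.5981, f(2.75) ≈ 2.8723, f(3.25) ≈ 3.1225, f(3.75) ≈ 3.3541.
Sum = Δt · [f(1.75) + f(2.25) + f(2.75) + f(3.25) + f(3.75)].
Sum ≈ 7.1191.

7.1191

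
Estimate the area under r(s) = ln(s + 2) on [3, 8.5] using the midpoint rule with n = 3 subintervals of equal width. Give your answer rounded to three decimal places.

11.157

Δs = (8.5 − 3)/3 = 11/6.
Midpoints: 47/12, 5.75, 91/12.
r(47/12) ≈ 1.778, r(5.75) ≈ 2.048, r(91/12) ≈ 2.260.
Sum = Δs · [r(47/12) + r(5.75) + r(91/12)].
Sum ≈ 11.157.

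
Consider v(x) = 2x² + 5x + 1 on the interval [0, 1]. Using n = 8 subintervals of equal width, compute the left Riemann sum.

3.734375

Δx = (1 − 0)/8 = 0.125.
Left endpoints: 0, 0.125, 0.25, 0.375, 0.5, 0.625, 0.75, 0.875.
v(0) = 1, v(0.125) = 1.65625, v(0.25) = 2.375, v(0.375) = 3.15625, v(0.5) = 4, v(0.625) = 4.90625, v(0.75) = 5.875, v(0.875) = 6.90625.
Sum = Δx · [v(0) + v(0.125) + v(0.25) + ...].
Sum = 3.734375.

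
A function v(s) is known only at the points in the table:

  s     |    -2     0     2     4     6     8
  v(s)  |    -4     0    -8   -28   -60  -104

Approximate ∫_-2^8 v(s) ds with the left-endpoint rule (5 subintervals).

-200

Δs = 2.
Sum = 2·[(-4) + 0 + (-8) + (-28) + (-60)] = -200.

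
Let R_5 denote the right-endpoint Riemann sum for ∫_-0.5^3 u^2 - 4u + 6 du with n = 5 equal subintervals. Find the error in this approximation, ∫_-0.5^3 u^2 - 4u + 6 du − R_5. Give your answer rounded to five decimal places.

Exact integral: ∫_-0.5^3 f(u) du ≈ 12.5416667.
R_5 = 10.99.
Error ≈ 12.5416667 − 10.99 ≈ 1.55167.

1.55167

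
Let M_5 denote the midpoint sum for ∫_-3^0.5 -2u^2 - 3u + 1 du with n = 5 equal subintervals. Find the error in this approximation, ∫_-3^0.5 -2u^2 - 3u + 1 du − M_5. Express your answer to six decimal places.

-0.285833

Exact integral: ∫_-3^0.5 f(u) du ≈ -1.45833333.
M_5 = -1.1725.
Error ≈ -1.45833333 − (-1.1725) ≈ -0.285833.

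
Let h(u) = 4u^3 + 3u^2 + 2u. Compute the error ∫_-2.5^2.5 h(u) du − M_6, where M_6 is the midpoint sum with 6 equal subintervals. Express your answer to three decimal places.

0.868

Exact integral: ∫_-2.5^2.5 h(u) du = 31.25.
M_6 ≈ 30.38194.
Error ≈ 31.25 − 30.38194 ≈ 0.868.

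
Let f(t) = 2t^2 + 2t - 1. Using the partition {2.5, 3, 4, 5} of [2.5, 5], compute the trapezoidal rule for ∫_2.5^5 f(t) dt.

Subinterval widths: 0.5, 1, 1.
f(2.5) = 16.5, f(3) = 23, f(4) = 39, f(5) = 59.
On each subinterval the trapezoid contributes (Δt_i/2)·[f(t_{i-1}) + f(t_i)].
Sum = 89.875.

89.875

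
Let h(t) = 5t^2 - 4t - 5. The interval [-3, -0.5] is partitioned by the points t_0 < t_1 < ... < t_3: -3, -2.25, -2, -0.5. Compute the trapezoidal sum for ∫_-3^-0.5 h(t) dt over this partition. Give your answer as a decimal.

Subinterval widths: 0.75, 0.25, 1.5.
h(-3) = 52, h(-2.25) = 29.3125, h(-2) = 23, h(-0.5) = -1.75.
On each subinterval the trapezoid contributes (Δt_i/2)·[h(t_{i-1}) + h(t_i)].
Sum = 52.96875.

52.96875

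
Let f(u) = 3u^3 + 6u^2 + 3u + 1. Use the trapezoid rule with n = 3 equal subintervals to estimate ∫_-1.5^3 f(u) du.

Δu = (3 − (-1.5))/3 = 1.5.
f(-1.5) = -0.125, f(0) = 1, f(1.5) = 29.125, f(3) = 145.
T_3 = (Δu/2)·[f(u_0) + 2f(u_1) + 2f(u_2) + f(u_3)].
Sum = 153.84375.

153.84375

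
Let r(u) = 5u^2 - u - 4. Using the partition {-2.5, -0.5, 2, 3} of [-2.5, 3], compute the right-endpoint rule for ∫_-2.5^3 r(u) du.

Subinterval widths: 2, 2.5, 1.
Right endpoints: -0.5, 2, 3.
r(-0.5) = -2.25, r(2) = 14, r(3) = 38.
Sum = Σ Δu_i · r(u_i).
Sum = 68.5.

68.5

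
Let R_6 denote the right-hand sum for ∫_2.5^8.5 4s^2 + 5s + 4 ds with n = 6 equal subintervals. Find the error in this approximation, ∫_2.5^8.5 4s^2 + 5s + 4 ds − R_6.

-151

Exact integral: ∫_2.5^8.5 f(s) ds = 987.
R_6 = 1138.
Error = 987 − 1138 = -151.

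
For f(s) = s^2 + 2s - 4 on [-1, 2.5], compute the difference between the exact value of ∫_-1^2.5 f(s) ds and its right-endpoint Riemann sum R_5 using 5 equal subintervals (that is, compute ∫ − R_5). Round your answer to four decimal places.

Exact integral: ∫_-1^2.5 f(s) ds ≈ -3.208333.
R_5 = 1.365.
Error ≈ -3.208333 − 1.365 ≈ -4.5733.

-4.5733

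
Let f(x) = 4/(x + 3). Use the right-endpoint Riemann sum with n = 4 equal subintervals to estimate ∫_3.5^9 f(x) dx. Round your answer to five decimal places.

2.26899

Δx = (9 − 3.5)/4 = 1.375.
Right endpoints: 4.875, 6.25, 7.625, 9.
f(4.875) = 32/63, f(6.25) = 16/37, f(7.625) = 32/85, f(9) = 1/3.
Sum = Δx · [f(4.875) + f(6.25) + f(7.625) + f(9)].
Sum ≈ 2.26899.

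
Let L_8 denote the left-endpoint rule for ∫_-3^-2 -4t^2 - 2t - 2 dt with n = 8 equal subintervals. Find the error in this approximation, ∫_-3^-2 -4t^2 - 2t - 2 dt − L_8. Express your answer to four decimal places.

1.1354

Exact integral: ∫_-3^-2 f(t) dt ≈ -22.333333.
L_8 = -23.46875.
Error ≈ -22.333333 − (-23.46875) ≈ 1.1354.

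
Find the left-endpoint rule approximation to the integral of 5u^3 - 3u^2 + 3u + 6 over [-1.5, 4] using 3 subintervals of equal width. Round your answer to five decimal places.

Δu = (4 − (-1.5))/3 = 11/6.
Left endpoints: -1.5, 1/3, 13/6.
f(-1.5) = -22.125, f(1/3) = 185/27, f(13/6) = 10643/216.
Sum = Δu · [f(-1.5) + f(1/3) + f(13/6)].
Sum ≈ 62.33333.

62.33333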